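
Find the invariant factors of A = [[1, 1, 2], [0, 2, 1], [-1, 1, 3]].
The Jordan structure of A has elementary divisors (x - 2)^3. Arranging the block sizes at each eigenvalue in decreasing order and taking row products gives the invariant factors.

Invariant factors (smallest first, each dividing the next): (x - 2)^3.

Check: the last factor (x - 2)^3 is the minimal polynomial, and the product (x - 2)^3 is the characteristic polynomial.

(x - 2)^3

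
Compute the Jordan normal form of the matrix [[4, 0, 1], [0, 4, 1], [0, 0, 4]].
J = [[4, 1, 0], [0, 4, 0], [0, 0, 4]]

The characteristic polynomial is det(xI - A) = (x - 4)^3, so the eigenvalues are 4 (algebraic multiplicity 3).

For λ = 4: rank(A - 4I) = 1, rank((A - 4I)^2) = 0. The eigenspace has dimension 3 - 1 = 2, so there are 2 Jordan blocks; the rank sequence gives block sizes [2, 1].

Assembling the blocks gives the Jordan form J above.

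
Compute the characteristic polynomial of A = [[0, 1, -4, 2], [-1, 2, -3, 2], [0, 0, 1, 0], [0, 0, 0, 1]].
χ_A(x) = (x - 1)^4

xI - A = [[x, -1, 4, -2], [1, x - 2, 3, -2], [0, 0, x - 1, 0], [0, 0, 0, x - 1]].

Expanding det(xI - A) along the first row:
det(xI - A) = + (x)·det([[x - 2, 3, -2], [0, x - 1, 0], [0, 0, x - 1]]) - (-1)·det([[1, 3, -2], [0, x - 1, 0], [0, 0, x - 1]]) + (4)·det([[1, x - 2, -2], [0, 0, 0], [0, 0, x - 1]]) - (-2)·det([[1, x - 2, 3], [0, 0, x - 1], [0, 0, 0]]).

Evaluating gives χ_A(x) = x^4 - 4x^3 + 6x^2 - 4x + 1 = (x - 1)^4.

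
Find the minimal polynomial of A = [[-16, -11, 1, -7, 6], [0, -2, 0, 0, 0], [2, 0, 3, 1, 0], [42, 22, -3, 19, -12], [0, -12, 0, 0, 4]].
m_A(x) = (x - 4)^2(x + 2)^2

The characteristic polynomial factors as (x - 4)^3(x + 2)^2. The minimal polynomial is ∏(x - λ)^{k_λ} where k_λ is the size of the largest Jordan block at λ.

For λ = -2: rank(A + 2I) = 4, and the largest Jordan block has size 2 (the smallest k with rank((A + 2I)^k) = rank((A + 2I)^(k+1))).
For λ = 4: rank(A - 4I) = 3, and the largest Jordan block has size 2 (the smallest k with rank((A - 4I)^k) = rank((A - 4I)^(k+1))).

So m_A(x) = (x - 4)^2(x + 2)^2.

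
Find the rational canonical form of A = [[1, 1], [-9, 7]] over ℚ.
R = [[0, -16], [1, 8]]

The invariant factors of A (the non-unit diagonal entries of the Smith normal form of xI - A over ℚ[x]) are (x - 4)^2, each dividing the next. The characteristic polynomial is their product, (x - 4)^2.

The rational canonical form is the block-diagonal matrix of companion matrices C(f_i):
R = [[0, -16], [1, 8]].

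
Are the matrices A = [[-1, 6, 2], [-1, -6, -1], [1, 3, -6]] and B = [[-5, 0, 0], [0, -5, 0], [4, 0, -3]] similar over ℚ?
No.

Both have characteristic polynomial (x + 3)(x + 5)^2, but the minimal polynomial of A is (x + 3)(x + 5)^2 while the minimal polynomial of B is (x + 3)(x + 5). The minimal polynomial is a similarity invariant, so A and B are not similar.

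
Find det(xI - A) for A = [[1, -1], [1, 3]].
χ_A(x) = (x - 2)^2

xI - A = [[x - 1, 1], [-1, x - 3]].

Expanding det(xI - A) along the first row:
det(xI - A) = + (x - 1)·det([[x - 3]]) - (1)·det([[-1]]).

Evaluating gives χ_A(x) = x^2 - 4x + 4 = (x - 2)^2.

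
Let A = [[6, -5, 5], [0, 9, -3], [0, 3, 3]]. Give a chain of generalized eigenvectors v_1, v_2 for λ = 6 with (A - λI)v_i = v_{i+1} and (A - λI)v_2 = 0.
We seek v_1 ∈ ker((A - 6I)^2) \ ker(A - 6I), then set v_{i+1} = (A - 6I) v_i.

One such chain is v_1 = [[-2, 2, 1]]^T, v_2 = [[-5, 3, 3]]^T. Check: (A - 6I) v_2 = [[0, 0, 0]]^T = 0.

v_1 = [[-2, 2, 1]]^T, v_2 = [[-5, 3, 3]]^T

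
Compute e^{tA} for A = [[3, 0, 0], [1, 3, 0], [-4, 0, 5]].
e^{tA} = [[e^{3*t}, 0, 0], [t*e^{3*t}, e^{3*t}, 0], [2*(1 - e^{2*t})*e^{3*t}, 0, e^{5*t}]]

A has Jordan form J = [[3, 1, 0], [0, 3, 0], [0, 0, 5]] with A = PJP^{-1}, so e^{tA} = P e^{tJ} P^{-1}.

For a Jordan block J_k(λ), e^{tJ_k(λ)} = e^{λt} · (I + tN + t^2 N^2/2! + ... + t^{k-1} N^{k-1}/(k-1)!) where N is the nilpotent superdiagonal part.

Assembling the blocks and conjugating back gives the entries of e^{tA} as shown above.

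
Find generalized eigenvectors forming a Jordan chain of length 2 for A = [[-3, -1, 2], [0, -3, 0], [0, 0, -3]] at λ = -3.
v_1 = [[0, 1, 1]]^T, v_2 = [[1, 0, 0]]^T

We seek v_1 ∈ ker((A + 3I)^2) \ ker(A + 3I), then set v_{i+1} = (A + 3I) v_i.

One such chain is v_1 = [[0, 1, 1]]^T, v_2 = [[1, 0, 0]]^T. Check: (A + 3I) v_2 = [[0, 0, 0]]^T = 0.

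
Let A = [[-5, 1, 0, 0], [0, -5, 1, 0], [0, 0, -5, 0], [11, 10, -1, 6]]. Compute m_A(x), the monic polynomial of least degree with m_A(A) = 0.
m_A(x) = (x - 6)(x + 5)^3

The characteristic polynomial factors as (x - 6)(x + 5)^3. The minimal polynomial is ∏(x - λ)^{k_λ} where k_λ is the size of the largest Jordan block at λ.

For λ = -5: rank(A + 5I) = 3, and the largest Jordan block has size 3 (the smallest k with rank((A + 5I)^k) = rank((A + 5I)^(k+1))).
For λ = 6: rank(A - 6I) = 3, and the largest Jordan block has size 1 (the smallest k with rank((A - 6I)^k) = rank((A - 6I)^(k+1))).

So m_A(x) = (x - 6)(x + 5)^3.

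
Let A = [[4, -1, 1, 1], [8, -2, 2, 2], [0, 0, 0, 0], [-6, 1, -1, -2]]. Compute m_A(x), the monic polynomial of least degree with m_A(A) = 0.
m_A(x) = x^3

The characteristic polynomial factors as x^4. The minimal polynomial is ∏(x - λ)^{k_λ} where k_λ is the size of the largest Jordan block at λ.

For λ = 0: rank(A) = 2, and the largest Jordan block has size 3 (the smallest k with rank(A^k) = rank(A^(k+1))).

So m_A(x) = x^3.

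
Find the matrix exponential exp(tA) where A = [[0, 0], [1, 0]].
e^{tA} = [[1, 0], [t, 1]]

A has Jordan form J = [[0, 1], [0, 0]] with A = PJP^{-1}, so e^{tA} = P e^{tJ} P^{-1}.

For a Jordan block J_k(λ), e^{tJ_k(λ)} = e^{λt} · (I + tN + t^2 N^2/2! + ... + t^{k-1} N^{k-1}/(k-1)!) where N is the nilpotent superdiagonal part.

Assembling the blocks and conjugating back gives the entries of e^{tA} as shown above.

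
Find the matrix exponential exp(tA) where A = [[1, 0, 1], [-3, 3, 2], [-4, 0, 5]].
A has Jordan form J = [[3, 1, 0], [0, 3, 1], [0, 0, 3]] with A = PJP^{-1}, so e^{tA} = P e^{tJ} P^{-1}.

For a Jordan block J_k(λ), e^{tJ_k(λ)} = e^{λt} · (I + tN + t^2 N^2/2! + ... + t^{k-1} N^{k-1}/(k-1)!) where N is the nilpotent superdiagonal part.

Assembling the blocks and conjugating back gives the entries of e^{tA} as shown above.

e^{tA} = [[(1 - 2*t)*e^{3*t}, 0, t*e^{3*t}], [t*(-t - 3)*e^{3*t}, e^{3*t}, t*(t + 4)*e^{3*t}/2], [-4*t*e^{3*t}, 0, (2*t + 1)*e^{3*t}]]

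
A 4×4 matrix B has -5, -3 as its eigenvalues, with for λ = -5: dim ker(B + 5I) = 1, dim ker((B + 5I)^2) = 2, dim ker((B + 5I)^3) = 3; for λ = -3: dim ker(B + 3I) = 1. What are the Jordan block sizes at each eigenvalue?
λ = -5: successive nullity increments [1, 1, 1] count blocks of size ≥ k; block sizes are [3].
λ = -3: successive nullity increments [1] count blocks of size ≥ k; block sizes are [1].

Jordan blocks: (-5, 3), (-3, 1)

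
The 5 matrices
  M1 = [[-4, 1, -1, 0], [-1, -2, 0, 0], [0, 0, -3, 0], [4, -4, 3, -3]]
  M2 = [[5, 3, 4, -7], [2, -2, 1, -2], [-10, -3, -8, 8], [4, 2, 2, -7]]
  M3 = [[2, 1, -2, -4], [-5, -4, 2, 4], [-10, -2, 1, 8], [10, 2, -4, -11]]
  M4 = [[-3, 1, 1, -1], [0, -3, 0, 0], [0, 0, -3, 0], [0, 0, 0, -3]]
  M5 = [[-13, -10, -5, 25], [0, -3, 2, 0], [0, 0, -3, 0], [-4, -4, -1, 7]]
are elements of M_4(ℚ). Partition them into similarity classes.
Characteristic polynomials: χ_{M1} = (x + 3)^4, χ_{M2} = (x + 3)^4, χ_{M3} = (x + 3)^4, χ_{M4} = (x + 3)^4, χ_{M5} = (x + 3)^4.

{M1, M2, M5}: invariant factors x + 3, (x + 3)^3.

{M3, M4}: invariant factors x + 3, x + 3, (x + 3)^2.

Matrices are similar if and only if their invariant-factor lists agree; the partition into similarity classes is {M1, M2, M5}, {M3, M4}.

2 classes: {M1, M2, M5}, {M3, M4}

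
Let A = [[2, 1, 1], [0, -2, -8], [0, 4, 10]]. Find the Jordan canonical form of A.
J = [[2, 1, 0], [0, 2, 0], [0, 0, 6]]

The characteristic polynomial is det(xI - A) = (x - 6)(x - 2)^2, so the eigenvalues are 2 (algebraic multiplicity 2), 6 (algebraic multiplicity 1).

For λ = 2: rank(A - 2I) = 2, rank((A - 2I)^2) = 1. The eigenspace has dimension 3 - 2 = 1, so there is 1 Jordan block; the rank sequence gives block sizes [2].

For λ = 6: algebraic multiplicity 1 gives one 1×1 block.

Assembling the blocks gives the Jordan form J above.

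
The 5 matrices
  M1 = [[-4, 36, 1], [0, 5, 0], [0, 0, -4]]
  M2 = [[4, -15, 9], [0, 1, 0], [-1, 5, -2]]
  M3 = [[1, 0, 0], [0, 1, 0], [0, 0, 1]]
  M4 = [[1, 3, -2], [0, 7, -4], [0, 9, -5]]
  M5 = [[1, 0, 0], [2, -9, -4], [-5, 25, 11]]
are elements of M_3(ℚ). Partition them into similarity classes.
Characteristic polynomials: χ_{M1} = (x - 5)(x + 4)^2, χ_{M2} = (x - 1)^3, χ_{M3} = (x - 1)^3, χ_{M4} = (x - 1)^3, χ_{M5} = (x - 1)^3.

{M1}: invariant factors (x - 5)(x + 4)^2.

{M2, M4, M5}: invariant factors x - 1, (x - 1)^2.

{M3}: invariant factors x - 1, x - 1, x - 1.

Matrices are similar if and only if their invariant-factor lists agree; the partition into similarity classes is {M1}, {M2, M4, M5}, {M3}.

3 classes: {M1}, {M2, M4, M5}, {M3}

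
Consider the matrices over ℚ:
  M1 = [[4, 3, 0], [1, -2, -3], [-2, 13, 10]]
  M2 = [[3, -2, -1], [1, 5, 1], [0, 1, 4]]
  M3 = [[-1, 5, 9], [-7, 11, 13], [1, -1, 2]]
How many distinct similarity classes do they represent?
Characteristic polynomials: χ_{M1} = (x - 4)^3, χ_{M2} = (x - 4)^3, χ_{M3} = (x - 4)^3.

{M1, M2, M3}: invariant factors (x - 4)^3.

Matrices are similar if and only if their invariant-factor lists agree; the partition into similarity classes is {M1, M2, M3}.

1 class: {M1, M2, M3}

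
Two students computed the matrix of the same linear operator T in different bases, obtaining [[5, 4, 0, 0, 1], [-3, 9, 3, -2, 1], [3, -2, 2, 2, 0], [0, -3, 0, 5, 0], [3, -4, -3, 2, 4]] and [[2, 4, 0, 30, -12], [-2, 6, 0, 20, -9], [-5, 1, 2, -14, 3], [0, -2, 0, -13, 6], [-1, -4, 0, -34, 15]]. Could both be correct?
trace(A) = 25 but trace(B) = 12. The trace is a similarity invariant, so A and B are not similar.

No.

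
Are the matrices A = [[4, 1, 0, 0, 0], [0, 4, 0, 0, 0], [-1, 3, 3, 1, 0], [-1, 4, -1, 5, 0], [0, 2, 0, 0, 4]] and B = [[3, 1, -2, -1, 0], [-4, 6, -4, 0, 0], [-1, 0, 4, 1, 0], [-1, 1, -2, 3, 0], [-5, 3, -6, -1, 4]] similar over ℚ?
Two matrices over a field are similar if and only if they have the same invariant factors.

Both A and B have characteristic polynomial (x - 4)^5 and minimal polynomial (x - 4)^2. Computing further, both have invariant factors x - 4, (x - 4)^2, (x - 4)^2. Hence A and B are similar.

Yes.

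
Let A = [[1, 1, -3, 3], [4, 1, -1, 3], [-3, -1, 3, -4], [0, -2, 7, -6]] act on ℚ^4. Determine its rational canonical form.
The invariant factors of A (the non-unit diagonal entries of the Smith normal form of xI - A over ℚ[x]) are (x + 1)(x^3 - 3x + 1), each dividing the next. The characteristic polynomial is their product, (x + 1)(x^3 - 3x + 1).

The rational canonical form is the block-diagonal matrix of companion matrices C(f_i):
R = [[0, 0, 0, -1], [1, 0, 0, 2], [0, 1, 0, 3], [0, 0, 1, -1]].

Note the characteristic polynomial does not split into linear factors over ℚ, so A has no Jordan form over ℚ; the rational canonical form exists over any field.

R = [[0, 0, 0, -1], [1, 0, 0, 2], [0, 1, 0, 3], [0, 0, 1, -1]]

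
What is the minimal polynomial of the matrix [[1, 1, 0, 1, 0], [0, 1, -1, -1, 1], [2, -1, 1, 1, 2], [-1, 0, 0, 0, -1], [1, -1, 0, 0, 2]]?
m_A(x) = (x - 1)^3

The characteristic polynomial factors as (x - 1)^5. The minimal polynomial is ∏(x - λ)^{k_λ} where k_λ is the size of the largest Jordan block at λ.

For λ = 1: rank(A - I) = 3, and the largest Jordan block has size 3 (the smallest k with rank((A - I)^k) = rank((A - I)^(k+1))).

So m_A(x) = (x - 1)^3.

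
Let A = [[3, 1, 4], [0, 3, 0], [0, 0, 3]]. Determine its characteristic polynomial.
xI - A = [[x - 3, -1, -4], [0, x - 3, 0], [0, 0, x - 3]].

Expanding det(xI - A) along the first row:
det(xI - A) = + (x - 3)·det([[x - 3, 0], [0, x - 3]]) - (-1)·det([[0, 0], [0, x - 3]]) + (-4)·det([[0, x - 3], [0, 0]]).

Evaluating gives χ_A(x) = x^3 - 9x^2 + 27x - 27 = (x - 3)^3.

χ_A(x) = (x - 3)^3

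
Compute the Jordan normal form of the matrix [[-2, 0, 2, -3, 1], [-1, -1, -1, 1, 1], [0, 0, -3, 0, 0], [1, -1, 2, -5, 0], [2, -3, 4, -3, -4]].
The characteristic polynomial is det(xI - A) = (x + 3)^5, so the eigenvalues are -3 (algebraic multiplicity 5).

For λ = -3: rank(A + 3I) = 3, rank((A + 3I)^2) = 1, rank((A + 3I)^3) = 0. The eigenspace has dimension 5 - 3 = 2, so there are 2 Jordan blocks; the rank sequence gives block sizes [3, 2].

Assembling the blocks gives the Jordan form J above.

J = [[-3, 1, 0, 0, 0], [0, -3, 1, 0, 0], [0, 0, -3, 0, 0], [0, 0, 0, -3, 1], [0, 0, 0, 0, -3]]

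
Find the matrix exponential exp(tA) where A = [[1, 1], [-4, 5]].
A has Jordan form J = [[3, 1], [0, 3]] with A = PJP^{-1}, so e^{tA} = P e^{tJ} P^{-1}.

For a Jordan block J_k(λ), e^{tJ_k(λ)} = e^{λt} · (I + tN + t^2 N^2/2! + ... + t^{k-1} N^{k-1}/(k-1)!) where N is the nilpotent superdiagonal part.

Assembling the blocks and conjugating back gives the entries of e^{tA} as shown above.

e^{tA} = [[(1 - 2*t)*e^{3*t}, t*e^{3*t}], [-4*t*e^{3*t}, (2*t + 1)*e^{3*t}]]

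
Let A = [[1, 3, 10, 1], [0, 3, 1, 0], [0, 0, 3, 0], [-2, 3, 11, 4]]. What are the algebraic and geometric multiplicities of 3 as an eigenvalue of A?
algebraic multiplicity 3, geometric multiplicity 2

The characteristic polynomial is (x - 3)^3(x - 2), so the factor x - 3 appears with exponent 3: the algebraic multiplicity is 3.

rank(A - 3I) = 2, so the eigenspace has dimension 4 - 2 = 2: the geometric multiplicity is 2.

Since 2 < 3, A is not diagonalizable.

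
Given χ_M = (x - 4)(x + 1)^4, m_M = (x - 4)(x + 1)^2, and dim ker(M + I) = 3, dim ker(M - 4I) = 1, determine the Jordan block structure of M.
λ = -1: algebraic multiplicity 4 (exponent in χ_M), largest block size 2 (exponent in m_M), 3 blocks (geometric multiplicity). These force block sizes [2, 1, 1].
λ = 4: algebraic multiplicity 1 (exponent in χ_M), largest block size 1 (exponent in m_M), 1 block (geometric multiplicity). This forces block sizes [1].

Jordan blocks: (-1, 2), (-1, 1), (-1, 1), (4, 1)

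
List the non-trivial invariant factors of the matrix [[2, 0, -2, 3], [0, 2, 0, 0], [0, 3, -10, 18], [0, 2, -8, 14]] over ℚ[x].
The Jordan structure of A has elementary divisors (x - 2)^2, (x - 2)^2. Arranging the block sizes at each eigenvalue in decreasing order and taking row products gives the invariant factors.

Invariant factors (smallest first, each dividing the next): (x - 2)^2, (x - 2)^2.

Check: the last factor (x - 2)^2 is the minimal polynomial, and the product (x - 2)^4 is the characteristic polynomial.

(x - 2)^2, (x - 2)^2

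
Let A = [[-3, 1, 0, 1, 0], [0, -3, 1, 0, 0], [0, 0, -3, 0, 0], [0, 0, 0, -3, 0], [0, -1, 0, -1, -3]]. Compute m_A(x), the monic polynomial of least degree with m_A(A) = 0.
The characteristic polynomial factors as (x + 3)^5. The minimal polynomial is ∏(x - λ)^{k_λ} where k_λ is the size of the largest Jordan block at λ.

For λ = -3: rank(A + 3I) = 2, and the largest Jordan block has size 3 (the smallest k with rank((A + 3I)^k) = rank((A + 3I)^(k+1))).

So m_A(x) = (x + 3)^3.

m_A(x) = (x + 3)^3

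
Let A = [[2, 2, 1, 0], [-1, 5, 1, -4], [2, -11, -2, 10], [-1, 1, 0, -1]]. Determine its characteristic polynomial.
xI - A = [[x - 2, -2, -1, 0], [1, x - 5, -1, 4], [-2, 11, x + 2, -10], [1, -1, 0, x + 1]].

Expanding det(xI - A) along the first row:
det(xI - A) = + (x - 2)·det([[x - 5, -1, 4], [11, x + 2, -10], [-1, 0, x + 1]]) - (-2)·det([[1, -1, 4], [-2, x + 2, -10], [1, 0, x + 1]]) + (-1)·det([[1, x - 5, 4], [-2, 11, -10], [1, -1, x + 1]]) - (0)·det([[1, x - 5, -1], [-2, 11, x + 2], [1, -1, 0]]).

Evaluating gives χ_A(x) = x^4 - 4x^3 + 6x^2 - 4x + 1 = (x - 1)^4.

χ_A(x) = (x - 1)^4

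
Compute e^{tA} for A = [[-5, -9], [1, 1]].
A has Jordan form J = [[-2, 1], [0, -2]] with A = PJP^{-1}, so e^{tA} = P e^{tJ} P^{-1}.

For a Jordan block J_k(λ), e^{tJ_k(λ)} = e^{λt} · (I + tN + t^2 N^2/2! + ... + t^{k-1} N^{k-1}/(k-1)!) where N is the nilpotent superdiagonal part.

Assembling the blocks and conjugating back gives the entries of e^{tA} as shown above.

e^{tA} = [[(1 - 3*t)*e^{-2*t}, -9*t*e^{-2*t}], [t*e^{-2*t}, (3*t + 1)*e^{-2*t}]]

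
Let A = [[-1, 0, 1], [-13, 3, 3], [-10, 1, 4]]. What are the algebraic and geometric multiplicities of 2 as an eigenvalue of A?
The characteristic polynomial is (x - 2)^3, so the factor x - 2 appears with exponent 3: the algebraic multiplicity is 3.

rank(A - 2I) = 2, so the eigenspace has dimension 3 - 2 = 1: the geometric multiplicity is 1.

Since 1 < 3, A is not diagonalizable.

algebraic multiplicity 3, geometric multiplicity 1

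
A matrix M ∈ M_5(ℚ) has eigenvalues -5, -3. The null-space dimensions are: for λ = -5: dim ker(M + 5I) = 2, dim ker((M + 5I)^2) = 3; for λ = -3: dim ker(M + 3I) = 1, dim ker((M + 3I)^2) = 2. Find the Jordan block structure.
λ = -5: successive nullity increments [2, 1] count blocks of size ≥ k; block sizes are [2, 1].
λ = -3: successive nullity increments [1, 1] count blocks of size ≥ k; block sizes are [2].

Jordan blocks: (-5, 2), (-5, 1), (-3, 2)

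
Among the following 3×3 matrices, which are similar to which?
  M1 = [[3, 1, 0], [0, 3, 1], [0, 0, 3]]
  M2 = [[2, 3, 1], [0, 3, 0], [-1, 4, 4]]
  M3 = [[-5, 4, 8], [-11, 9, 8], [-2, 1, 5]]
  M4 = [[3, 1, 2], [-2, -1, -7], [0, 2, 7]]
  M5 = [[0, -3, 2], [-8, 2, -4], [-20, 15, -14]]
2 classes: {M1, M2, M3, M4}, {M5}

Characteristic polynomials: χ_{M1} = (x - 3)^3, χ_{M2} = (x - 3)^3, χ_{M3} = (x - 3)^3, χ_{M4} = (x - 3)^3, χ_{M5} = (x + 4)^3.

{M1, M2, M3, M4}: invariant factors (x - 3)^3.

{M5}: invariant factors x + 4, (x + 4)^2.

Matrices are similar if and only if their invariant-factor lists agree; the partition into similarity classes is {M1, M2, M3, M4}, {M5}.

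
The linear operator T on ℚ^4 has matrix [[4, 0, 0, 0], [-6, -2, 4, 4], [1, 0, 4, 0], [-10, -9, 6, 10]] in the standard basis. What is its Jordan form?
J = [[4, 1, 0, 0], [0, 4, 0, 0], [0, 0, 4, 1], [0, 0, 0, 4]]

The characteristic polynomial is det(xI - A) = (x - 4)^4, so the eigenvalues are 4 (algebraic multiplicity 4).

For λ = 4: rank(A - 4I) = 2, rank((A - 4I)^2) = 0. The eigenspace has dimension 4 - 2 = 2, so there are 2 Jordan blocks; the rank sequence gives block sizes [2, 2].

Assembling the blocks gives the Jordan form J above.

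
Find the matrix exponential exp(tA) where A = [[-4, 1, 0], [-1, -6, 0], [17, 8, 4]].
A has Jordan form J = [[-5, 1, 0], [0, -5, 0], [0, 0, 4]] with A = PJP^{-1}, so e^{tA} = P e^{tJ} P^{-1}.

For a Jordan block J_k(λ), e^{tJ_k(λ)} = e^{λt} · (I + tN + t^2 N^2/2! + ... + t^{k-1} N^{k-1}/(k-1)!) where N is the nilpotent superdiagonal part.

Assembling the blocks and conjugating back gives the entries of e^{tA} as shown above.

e^{tA} = [[(t + 1)*e^{-5*t}, t*e^{-5*t}, 0], [-t*e^{-5*t}, (1 - t)*e^{-5*t}, 0], [(-t + 2*e^{9*t} - 2)*e^{-5*t}, (-t + e^{9*t} - 1)*e^{-5*t}, e^{4*t}]]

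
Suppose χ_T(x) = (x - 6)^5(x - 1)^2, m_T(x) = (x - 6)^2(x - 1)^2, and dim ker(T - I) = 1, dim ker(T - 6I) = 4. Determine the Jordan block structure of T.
Jordan blocks: (1, 2), (6, 2), (6, 1), (6, 1), (6, 1)

λ = 1: algebraic multiplicity 2 (exponent in χ_T), largest block size 2 (exponent in m_T), 1 block (geometric multiplicity). This forces block sizes [2].
λ = 6: algebraic multiplicity 5 (exponent in χ_T), largest block size 2 (exponent in m_T), 4 blocks (geometric multiplicity). These force block sizes [2, 1, 1, 1].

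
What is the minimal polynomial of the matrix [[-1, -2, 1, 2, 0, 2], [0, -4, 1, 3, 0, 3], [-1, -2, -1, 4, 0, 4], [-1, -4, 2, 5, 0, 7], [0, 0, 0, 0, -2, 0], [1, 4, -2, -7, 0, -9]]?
m_A(x) = (x + 2)^3

The characteristic polynomial factors as (x + 2)^6. The minimal polynomial is ∏(x - λ)^{k_λ} where k_λ is the size of the largest Jordan block at λ.

For λ = -2: rank(A + 2I) = 2, and the largest Jordan block has size 3 (the smallest k with rank((A + 2I)^k) = rank((A + 2I)^(k+1))).

So m_A(x) = (x + 2)^3.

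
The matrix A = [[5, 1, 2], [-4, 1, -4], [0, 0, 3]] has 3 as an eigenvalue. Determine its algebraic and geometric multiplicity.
The characteristic polynomial is (x - 3)^3, so the factor x - 3 appears with exponent 3: the algebraic multiplicity is 3.

rank(A - 3I) = 1, so the eigenspace has dimension 3 - 1 = 2: the geometric multiplicity is 2.

Since 2 < 3, A is not diagonalizable.

algebraic multiplicity 3, geometric multiplicity 2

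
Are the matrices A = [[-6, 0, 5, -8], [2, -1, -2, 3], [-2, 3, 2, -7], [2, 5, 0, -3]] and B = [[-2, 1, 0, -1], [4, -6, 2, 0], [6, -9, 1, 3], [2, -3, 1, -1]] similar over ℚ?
Two matrices over a field are similar if and only if they have the same invariant factors.

Both A and B have characteristic polynomial (x + 2)^4 and minimal polynomial (x + 2)^3. Computing further, both have invariant factors x + 2, (x + 2)^3. Hence A and B are similar.

Yes.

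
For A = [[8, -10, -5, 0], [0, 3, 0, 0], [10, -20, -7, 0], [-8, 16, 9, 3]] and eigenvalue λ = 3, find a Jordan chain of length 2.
v_1 = [[1, 0, 1, -1]]^T, v_2 = [[0, 0, 0, 1]]^T

We seek v_1 ∈ ker((A - 3I)^2) \ ker(A - 3I), then set v_{i+1} = (A - 3I) v_i.

One such chain is v_1 = [[1, 0, 1, -1]]^T, v_2 = [[0, 0, 0, 1]]^T. Check: (A - 3I) v_2 = [[0, 0, 0, 0]]^T = 0.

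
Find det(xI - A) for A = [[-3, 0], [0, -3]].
xI - A = [[x + 3, 0], [0, x + 3]].

Expanding det(xI - A) along the first row:
det(xI - A) = + (x + 3)·det([[x + 3]]) - (0)·det([[0]]).

Evaluating gives χ_A(x) = x^2 + 6x + 9 = (x + 3)^2.

χ_A(x) = (x + 3)^2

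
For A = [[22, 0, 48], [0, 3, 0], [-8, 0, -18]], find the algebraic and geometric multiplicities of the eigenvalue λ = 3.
algebraic multiplicity 1, geometric multiplicity 1

The characteristic polynomial is (x - 6)(x - 3)(x + 2), so the factor x - 3 appears with exponent 1: the algebraic multiplicity is 1.

rank(A - 3I) = 2, so the eigenspace has dimension 3 - 2 = 1: the geometric multiplicity is 1.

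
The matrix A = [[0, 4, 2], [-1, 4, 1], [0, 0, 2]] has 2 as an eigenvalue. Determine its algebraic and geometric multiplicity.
algebraic multiplicity 3, geometric multiplicity 2

The characteristic polynomial is (x - 2)^3, so the factor x - 2 appears with exponent 3: the algebraic multiplicity is 3.

rank(A - 2I) = 1, so the eigenspace has dimension 3 - 1 = 2: the geometric multiplicity is 2.

Since 2 < 3, A is not diagonalizable.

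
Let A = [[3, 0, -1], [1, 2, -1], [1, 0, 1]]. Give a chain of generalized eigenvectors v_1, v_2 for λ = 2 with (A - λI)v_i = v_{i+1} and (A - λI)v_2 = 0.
We seek v_1 ∈ ker((A - 2I)^2) \ ker(A - 2I), then set v_{i+1} = (A - 2I) v_i.

One such chain is v_1 = [[0, 1, 1]]^T, v_2 = [[-1, -1, -1]]^T. Check: (A - 2I) v_2 = [[0, 0, 0]]^T = 0.

v_1 = [[0, 1, 1]]^T, v_2 = [[-1, -1, -1]]^T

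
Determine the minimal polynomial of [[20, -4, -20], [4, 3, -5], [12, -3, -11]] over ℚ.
The characteristic polynomial factors as (x - 4)^3. The minimal polynomial is ∏(x - λ)^{k_λ} where k_λ is the size of the largest Jordan block at λ.

For λ = 4: rank(A - 4I) = 1, and the largest Jordan block has size 2 (the smallest k with rank((A - 4I)^k) = rank((A - 4I)^(k+1))).

So m_A(x) = (x - 4)^2.

m_A(x) = (x - 4)^2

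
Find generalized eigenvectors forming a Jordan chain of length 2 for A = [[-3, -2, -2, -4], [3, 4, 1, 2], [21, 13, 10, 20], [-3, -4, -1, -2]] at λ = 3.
We seek v_1 ∈ ker((A - 3I)^2) \ ker(A - 3I), then set v_{i+1} = (A - 3I) v_i.

One such chain is v_1 = [[-2, 0, 7, 0]]^T, v_2 = [[-2, 1, 7, -1]]^T. Check: (A - 3I) v_2 = [[0, 0, 0, 0]]^T = 0.

v_1 = [[-2, 0, 7, 0]]^T, v_2 = [[-2, 1, 7, -1]]^T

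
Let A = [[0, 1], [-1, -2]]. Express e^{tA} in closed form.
A has Jordan form J = [[-1, 1], [0, -1]] with A = PJP^{-1}, so e^{tA} = P e^{tJ} P^{-1}.

For a Jordan block J_k(λ), e^{tJ_k(λ)} = e^{λt} · (I + tN + t^2 N^2/2! + ... + t^{k-1} N^{k-1}/(k-1)!) where N is the nilpotent superdiagonal part.

Assembling the blocks and conjugating back gives the entries of e^{tA} as shown above.

e^{tA} = [[(t + 1)*e^{-t}, t*e^{-t}], [-t*e^{-t}, (1 - t)*e^{-t}]]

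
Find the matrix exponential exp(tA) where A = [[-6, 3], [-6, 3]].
A has Jordan form J = [[-3, 0], [0, 0]] with A = PJP^{-1}, so e^{tA} = P e^{tJ} P^{-1}.

For a Jordan block J_k(λ), e^{tJ_k(λ)} = e^{λt} · (I + tN + t^2 N^2/2! + ... + t^{k-1} N^{k-1}/(k-1)!) where N is the nilpotent superdiagonal part.

Assembling the blocks and conjugating back gives the entries of e^{tA} as shown above.

e^{tA} = [[-1 + 2*e^{-3*t}, 1 - e^{-3*t}], [-2 + 2*e^{-3*t}, 2 - e^{-3*t}]]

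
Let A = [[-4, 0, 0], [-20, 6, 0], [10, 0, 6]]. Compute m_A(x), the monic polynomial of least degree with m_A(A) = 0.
m_A(x) = (x - 6)(x + 4)

The characteristic polynomial factors as (x - 6)^2(x + 4). The minimal polynomial is ∏(x - λ)^{k_λ} where k_λ is the size of the largest Jordan block at λ.

For λ = -4: rank(A + 4I) = 2, and the largest Jordan block has size 1 (the smallest k with rank((A + 4I)^k) = rank((A + 4I)^(k+1))).
For λ = 6: rank(A - 6I) = 1, and the largest Jordan block has size 1 (the smallest k with rank((A - 6I)^k) = rank((A - 6I)^(k+1))).

So m_A(x) = (x - 6)(x + 4).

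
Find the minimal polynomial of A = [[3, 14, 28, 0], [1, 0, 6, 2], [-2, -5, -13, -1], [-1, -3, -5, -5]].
m_A(x) = (x + 3)(x + 4)^2

The characteristic polynomial factors as (x + 3)(x + 4)^3. The minimal polynomial is ∏(x - λ)^{k_λ} where k_λ is the size of the largest Jordan block at λ.

For λ = -4: rank(A + 4I) = 2, and the largest Jordan block has size 2 (the smallest k with rank((A + 4I)^k) = rank((A + 4I)^(k+1))).
For λ = -3: rank(A + 3I) = 3, and the largest Jordan block has size 1 (the smallest k with rank((A + 3I)^k) = rank((A + 3I)^(k+1))).

So m_A(x) = (x + 3)(x + 4)^2.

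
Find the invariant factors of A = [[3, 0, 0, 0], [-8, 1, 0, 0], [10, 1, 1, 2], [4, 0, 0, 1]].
x - 1, (x - 3)(x - 1)^2

The Jordan structure of A has elementary divisors (x - 1)^2, (x - 1), (x - 3). Arranging the block sizes at each eigenvalue in decreasing order and taking row products gives the invariant factors.

Invariant factors (smallest first, each dividing the next): x - 1, (x - 3)(x - 1)^2.

Check: the last factor (x - 3)(x - 1)^2 is the minimal polynomial, and the product (x - 3)(x - 1)^3 is the characteristic polynomial.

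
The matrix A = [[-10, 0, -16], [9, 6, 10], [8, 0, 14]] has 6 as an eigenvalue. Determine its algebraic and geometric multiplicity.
The characteristic polynomial is (x - 6)^2(x + 2), so the factor x - 6 appears with exponent 2: the algebraic multiplicity is 2.

rank(A - 6I) = 2, so the eigenspace has dimension 3 - 2 = 1: the geometric multiplicity is 1.

Since 1 < 2, A is not diagonalizable.

algebraic multiplicity 2, geometric multiplicity 1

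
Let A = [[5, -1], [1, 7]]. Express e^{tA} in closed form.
A has Jordan form J = [[6, 1], [0, 6]] with A = PJP^{-1}, so e^{tA} = P e^{tJ} P^{-1}.

For a Jordan block J_k(λ), e^{tJ_k(λ)} = e^{λt} · (I + tN + t^2 N^2/2! + ... + t^{k-1} N^{k-1}/(k-1)!) where N is the nilpotent superdiagonal part.

Assembling the blocks and conjugating back gives the entries of e^{tA} as shown above.

e^{tA} = [[(1 - t)*e^{6*t}, -t*e^{6*t}], [t*e^{6*t}, (t + 1)*e^{6*t}]]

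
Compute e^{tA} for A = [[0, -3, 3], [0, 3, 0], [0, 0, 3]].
e^{tA} = [[1, 1 - e^{3*t}, e^{3*t} - 1], [0, e^{3*t}, 0], [0, 0, e^{3*t}]]

A has Jordan form J = [[0, 0, 0], [0, 3, 0], [0, 0, 3]] with A = PJP^{-1}, so e^{tA} = P e^{tJ} P^{-1}.

For a Jordan block J_k(λ), e^{tJ_k(λ)} = e^{λt} · (I + tN + t^2 N^2/2! + ... + t^{k-1} N^{k-1}/(k-1)!) where N is the nilpotent superdiagonal part.

Assembling the blocks and conjugating back gives the entries of e^{tA} as shown above.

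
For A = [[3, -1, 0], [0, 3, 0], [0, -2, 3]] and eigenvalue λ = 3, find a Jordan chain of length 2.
We seek v_1 ∈ ker((A - 3I)^2) \ ker(A - 3I), then set v_{i+1} = (A - 3I) v_i.

One such chain is v_1 = [[6, 1, 10]]^T, v_2 = [[-1, 0, -2]]^T. Check: (A - 3I) v_2 = [[0, 0, 0]]^T = 0.

v_1 = [[6, 1, 10]]^T, v_2 = [[-1, 0, -2]]^T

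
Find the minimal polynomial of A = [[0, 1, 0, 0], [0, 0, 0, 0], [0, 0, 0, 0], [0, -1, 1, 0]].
The characteristic polynomial factors as x^4. The minimal polynomial is ∏(x - λ)^{k_λ} where k_λ is the size of the largest Jordan block at λ.

For λ = 0: rank(A) = 2, and the largest Jordan block has size 2 (the smallest k with rank(A^k) = rank(A^(k+1))).

So m_A(x) = x^2.

m_A(x) = x^2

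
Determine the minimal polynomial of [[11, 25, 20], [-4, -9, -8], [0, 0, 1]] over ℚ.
The characteristic polynomial factors as (x - 1)^3. The minimal polynomial is ∏(x - λ)^{k_λ} where k_λ is the size of the largest Jordan block at λ.

For λ = 1: rank(A - I) = 1, and the largest Jordan block has size 2 (the smallest k with rank((A - I)^k) = rank((A - I)^(k+1))).

So m_A(x) = (x - 1)^2.

m_A(x) = (x - 1)^2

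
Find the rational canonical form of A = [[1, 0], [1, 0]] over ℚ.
R = [[0, 0], [1, 1]]

The invariant factors of A (the non-unit diagonal entries of the Smith normal form of xI - A over ℚ[x]) are x(x - 1), each dividing the next. The characteristic polynomial is their product, x(x - 1).

The rational canonical form is the block-diagonal matrix of companion matrices C(f_i):
R = [[0, 0], [1, 1]].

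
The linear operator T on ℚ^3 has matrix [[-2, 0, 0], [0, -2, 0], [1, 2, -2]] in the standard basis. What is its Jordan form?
The characteristic polynomial is det(xI - A) = (x + 2)^3, so the eigenvalues are -2 (algebraic multiplicity 3).

For λ = -2: rank(A + 2I) = 1, rank((A + 2I)^2) = 0. The eigenspace has dimension 3 - 1 = 2, so there are 2 Jordan blocks; the rank sequence gives block sizes [2, 1].

Assembling the blocks gives the Jordan form J above.

J = [[-2, 1, 0], [0, -2, 0], [0, 0, -2]]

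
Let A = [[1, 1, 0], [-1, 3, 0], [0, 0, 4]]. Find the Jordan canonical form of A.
J = [[2, 1, 0], [0, 2, 0], [0, 0, 4]]

The characteristic polynomial is det(xI - A) = (x - 4)(x - 2)^2, so the eigenvalues are 2 (algebraic multiplicity 2), 4 (algebraic multiplicity 1).

For λ = 2: rank(A - 2I) = 2, rank((A - 2I)^2) = 1. The eigenspace has dimension 3 - 2 = 1, so there is 1 Jordan block; the rank sequence gives block sizes [2].

For λ = 4: algebraic multiplicity 1 gives one 1×1 block.

Assembling the blocks gives the Jordan form J above.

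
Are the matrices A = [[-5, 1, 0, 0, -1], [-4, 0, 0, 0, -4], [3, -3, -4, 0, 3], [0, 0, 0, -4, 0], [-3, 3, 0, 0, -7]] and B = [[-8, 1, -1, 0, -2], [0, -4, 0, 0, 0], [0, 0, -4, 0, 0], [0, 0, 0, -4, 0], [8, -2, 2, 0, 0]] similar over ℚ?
Two matrices over a field are similar if and only if they have the same invariant factors.

Both A and B have characteristic polynomial (x + 4)^5 and minimal polynomial (x + 4)^2. Computing further, both have invariant factors x + 4, x + 4, x + 4, (x + 4)^2. Hence A and B are similar.

Yes.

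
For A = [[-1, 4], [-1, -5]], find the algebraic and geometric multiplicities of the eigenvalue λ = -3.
algebraic multiplicity 2, geometric multiplicity 1

The characteristic polynomial is (x + 3)^2, so the factor x + 3 appears with exponent 2: the algebraic multiplicity is 2.

rank(A + 3I) = 1, so the eigenspace has dimension 2 - 1 = 1: the geometric multiplicity is 1.

Since 1 < 2, A is not diagonalizable.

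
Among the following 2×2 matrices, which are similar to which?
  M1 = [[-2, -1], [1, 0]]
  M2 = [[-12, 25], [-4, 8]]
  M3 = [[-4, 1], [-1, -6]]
Characteristic polynomials: χ_{M1} = (x + 1)^2, χ_{M2} = (x + 2)^2, χ_{M3} = (x + 5)^2.

{M1}: invariant factors (x + 1)^2.

{M2}: invariant factors (x + 2)^2.

{M3}: invariant factors (x + 5)^2.

Matrices are similar if and only if their invariant-factor lists agree; the partition into similarity classes is {M1}, {M2}, {M3}.

3 classes: {M1}, {M2}, {M3}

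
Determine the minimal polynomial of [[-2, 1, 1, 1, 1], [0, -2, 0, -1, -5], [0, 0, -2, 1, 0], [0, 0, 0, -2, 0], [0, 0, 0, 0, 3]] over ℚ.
The characteristic polynomial factors as (x - 3)(x + 2)^4. The minimal polynomial is ∏(x - λ)^{k_λ} where k_λ is the size of the largest Jordan block at λ.

For λ = -2: rank(A + 2I) = 3, and the largest Jordan block has size 2 (the smallest k with rank((A + 2I)^k) = rank((A + 2I)^(k+1))).
For λ = 3: rank(A - 3I) = 4, and the largest Jordan block has size 1 (the smallest k with rank((A - 3I)^k) = rank((A - 3I)^(k+1))).

So m_A(x) = (x - 3)(x + 2)^2.

m_A(x) = (x - 3)(x + 2)^2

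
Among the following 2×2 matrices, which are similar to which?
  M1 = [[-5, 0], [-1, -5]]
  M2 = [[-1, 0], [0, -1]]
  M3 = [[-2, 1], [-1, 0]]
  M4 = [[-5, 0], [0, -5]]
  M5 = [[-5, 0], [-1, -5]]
Characteristic polynomials: χ_{M1} = (x + 5)^2, χ_{M2} = (x + 1)^2, χ_{M3} = (x + 1)^2, χ_{M4} = (x + 5)^2, χ_{M5} = (x + 5)^2.

{M1, M5}: invariant factors (x + 5)^2.

{M2}: invariant factors x + 1, x + 1.

{M3}: invariant factors (x + 1)^2.

{M4}: invariant factors x + 5, x + 5.

Matrices are similar if and only if their invariant-factor lists agree; the partition into similarity classes is {M1, M5}, {M2}, {M3}, {M4}.

4 classes: {M1, M5}, {M2}, {M3}, {M4}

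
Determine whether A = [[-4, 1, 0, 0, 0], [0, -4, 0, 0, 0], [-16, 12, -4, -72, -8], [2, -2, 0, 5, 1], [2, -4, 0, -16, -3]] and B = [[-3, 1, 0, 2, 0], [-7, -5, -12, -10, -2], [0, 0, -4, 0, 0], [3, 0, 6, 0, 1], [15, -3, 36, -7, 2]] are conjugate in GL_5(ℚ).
Two matrices over a field are similar if and only if they have the same invariant factors.

Both A and B have characteristic polynomial (x - 1)^2(x + 4)^3 and minimal polynomial (x - 1)^2(x + 4)^2. Computing further, both have invariant factors x + 4, (x - 1)^2(x + 4)^2. Hence A and B are similar.

Yes.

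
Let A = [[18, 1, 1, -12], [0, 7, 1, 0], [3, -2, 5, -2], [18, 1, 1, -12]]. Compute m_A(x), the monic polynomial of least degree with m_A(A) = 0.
The characteristic polynomial factors as x(x - 6)^3. The minimal polynomial is ∏(x - λ)^{k_λ} where k_λ is the size of the largest Jordan block at λ.

For λ = 0: rank(A) = 3, and the largest Jordan block has size 1 (the smallest k with rank(A^k) = rank(A^(k+1))).
For λ = 6: rank(A - 6I) = 3, and the largest Jordan block has size 3 (the smallest k with rank((A - 6I)^k) = rank((A - 6I)^(k+1))).

So m_A(x) = x(x - 6)^3.

m_A(x) = x(x - 6)^3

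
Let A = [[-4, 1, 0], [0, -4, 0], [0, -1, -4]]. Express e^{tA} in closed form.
A has Jordan form J = [[-4, 1, 0], [0, -4, 0], [0, 0, -4]] with A = PJP^{-1}, so e^{tA} = P e^{tJ} P^{-1}.

For a Jordan block J_k(λ), e^{tJ_k(λ)} = e^{λt} · (I + tN + t^2 N^2/2! + ... + t^{k-1} N^{k-1}/(k-1)!) where N is the nilpotent superdiagonal part.

Assembling the blocks and conjugating back gives the entries of e^{tA} as shown above.

e^{tA} = [[e^{-4*t}, t*e^{-4*t}, 0], [0, e^{-4*t}, 0], [0, -t*e^{-4*t}, e^{-4*t}]]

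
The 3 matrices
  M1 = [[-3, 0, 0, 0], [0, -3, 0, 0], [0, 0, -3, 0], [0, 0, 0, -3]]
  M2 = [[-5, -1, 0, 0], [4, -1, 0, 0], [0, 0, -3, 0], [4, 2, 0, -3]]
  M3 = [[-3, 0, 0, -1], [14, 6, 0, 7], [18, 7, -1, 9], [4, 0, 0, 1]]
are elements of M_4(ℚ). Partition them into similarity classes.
Characteristic polynomials: χ_{M1} = (x + 3)^4, χ_{M2} = (x + 3)^4, χ_{M3} = (x - 6)(x + 1)^3.

{M1}: invariant factors x + 3, x + 3, x + 3, x + 3.

{M2}: invariant factors x + 3, x + 3, (x + 3)^2.

{M3}: invariant factors x + 1, (x - 6)(x + 1)^2.

Matrices are similar if and only if their invariant-factor lists agree; the partition into similarity classes is {M1}, {M2}, {M3}.

3 classes: {M1}, {M2}, {M3}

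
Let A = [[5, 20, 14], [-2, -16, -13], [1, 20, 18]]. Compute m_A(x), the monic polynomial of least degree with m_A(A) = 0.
m_A(x) = (x - 4)^2(x + 1)

The characteristic polynomial factors as (x - 4)^2(x + 1). The minimal polynomial is ∏(x - λ)^{k_λ} where k_λ is the size of the largest Jordan block at λ.

For λ = -1: rank(A + I) = 2, and the largest Jordan block has size 1 (the smallest k with rank((A + I)^k) = rank((A + I)^(k+1))).
For λ = 4: rank(A - 4I) = 2, and the largest Jordan block has size 2 (the smallest k with rank((A - 4I)^k) = rank((A - 4I)^(k+1))).

So m_A(x) = (x - 4)^2(x + 1).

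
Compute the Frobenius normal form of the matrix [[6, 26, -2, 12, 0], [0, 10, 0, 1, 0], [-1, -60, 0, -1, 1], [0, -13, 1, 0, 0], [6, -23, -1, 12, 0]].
R = [[6, 0, 0, 0, 0], [0, 0, 0, 0, -36], [0, 1, 0, 0, -60], [0, 0, 1, 0, -13], [0, 0, 0, 1, 10]]

The invariant factors of A (the non-unit diagonal entries of the Smith normal form of xI - A over ℚ[x]) are x - 6, (x - 6)^2(x + 1)^2, each dividing the next. The characteristic polynomial is their product, (x - 6)^3(x + 1)^2.

The rational canonical form is the block-diagonal matrix of companion matrices C(f_i):
R = [[6, 0, 0, 0, 0], [0, 0, 0, 0, -36], [0, 1, 0, 0, -60], [0, 0, 1, 0, -13], [0, 0, 0, 1, 10]].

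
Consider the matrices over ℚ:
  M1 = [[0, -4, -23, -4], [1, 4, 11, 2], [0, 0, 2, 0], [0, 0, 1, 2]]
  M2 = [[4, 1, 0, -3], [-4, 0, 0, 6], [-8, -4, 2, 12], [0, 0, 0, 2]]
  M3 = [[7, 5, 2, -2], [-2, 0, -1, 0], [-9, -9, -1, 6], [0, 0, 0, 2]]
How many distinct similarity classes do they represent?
Characteristic polynomials: χ_{M1} = (x - 2)^4, χ_{M2} = (x - 2)^4, χ_{M3} = (x - 2)^4.

{M1, M3}: invariant factors x - 2, (x - 2)^3.

{M2}: invariant factors x - 2, x - 2, (x - 2)^2.

Matrices are similar if and only if their invariant-factor lists agree; the partition into similarity classes is {M1, M3}, {M2}.

2 classes: {M1, M3}, {M2}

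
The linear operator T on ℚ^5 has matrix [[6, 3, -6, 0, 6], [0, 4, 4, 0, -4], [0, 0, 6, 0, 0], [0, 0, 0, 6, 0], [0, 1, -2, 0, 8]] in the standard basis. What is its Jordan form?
J = [[6, 1, 0, 0, 0], [0, 6, 0, 0, 0], [0, 0, 6, 0, 0], [0, 0, 0, 6, 0], [0, 0, 0, 0, 6]]

The characteristic polynomial is det(xI - A) = (x - 6)^5, so the eigenvalues are 6 (algebraic multiplicity 5).

For λ = 6: rank(A - 6I) = 1, rank((A - 6I)^2) = 0. The eigenspace has dimension 5 - 1 = 4, so there are 4 Jordan blocks; the rank sequence gives block sizes [2, 1, 1, 1].

Assembling the blocks gives the Jordan form J above.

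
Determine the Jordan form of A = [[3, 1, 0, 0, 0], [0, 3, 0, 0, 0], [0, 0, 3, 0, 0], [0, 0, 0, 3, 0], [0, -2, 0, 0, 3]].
J = [[3, 1, 0, 0, 0], [0, 3, 0, 0, 0], [0, 0, 3, 0, 0], [0, 0, 0, 3, 0], [0, 0, 0, 0, 3]]

The characteristic polynomial is det(xI - A) = (x - 3)^5, so the eigenvalues are 3 (algebraic multiplicity 5).

For λ = 3: rank(A - 3I) = 1, rank((A - 3I)^2) = 0. The eigenspace has dimension 5 - 1 = 4, so there are 4 Jordan blocks; the rank sequence gives block sizes [2, 1, 1, 1].

Assembling the blocks gives the Jordan form J above.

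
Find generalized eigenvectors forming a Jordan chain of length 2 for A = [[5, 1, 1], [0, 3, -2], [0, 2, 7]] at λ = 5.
v_1 = [[0, 1, 0]]^T, v_2 = [[1, -2, 2]]^T

We seek v_1 ∈ ker((A - 5I)^2) \ ker(A - 5I), then set v_{i+1} = (A - 5I) v_i.

One such chain is v_1 = [[0, 1, 0]]^T, v_2 = [[1, -2, 2]]^T. Check: (A - 5I) v_2 = [[0, 0, 0]]^T = 0.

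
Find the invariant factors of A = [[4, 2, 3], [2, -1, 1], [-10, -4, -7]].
The Jordan structure of A has elementary divisors (x + 2), (x + 1)^2. Arranging the block sizes at each eigenvalue in decreasing order and taking row products gives the invariant factors.

Invariant factors (smallest first, each dividing the next): (x + 1)^2(x + 2).

Check: the last factor (x + 1)^2(x + 2) is the minimal polynomial, and the product (x + 1)^2(x + 2) is the characteristic polynomial.

(x + 1)^2(x + 2)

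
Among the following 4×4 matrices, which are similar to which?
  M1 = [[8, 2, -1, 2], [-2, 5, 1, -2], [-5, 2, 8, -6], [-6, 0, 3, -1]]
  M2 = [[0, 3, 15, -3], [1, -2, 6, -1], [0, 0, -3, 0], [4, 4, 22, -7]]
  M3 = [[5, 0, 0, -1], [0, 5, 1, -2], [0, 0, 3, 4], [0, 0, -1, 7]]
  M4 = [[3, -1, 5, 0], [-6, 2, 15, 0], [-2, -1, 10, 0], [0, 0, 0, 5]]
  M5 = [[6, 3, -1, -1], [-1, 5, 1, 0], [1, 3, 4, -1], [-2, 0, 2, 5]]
3 classes: {M1, M3, M5}, {M2}, {M4}

Characteristic polynomials: χ_{M1} = (x - 5)^4, χ_{M2} = (x + 3)^4, χ_{M3} = (x - 5)^4, χ_{M4} = (x - 5)^4, χ_{M5} = (x - 5)^4.

{M1, M3, M5}: invariant factors x - 5, (x - 5)^3.

{M2}: invariant factors x + 3, (x + 3)^3.

{M4}: invariant factors x - 5, x - 5, (x - 5)^2.

Matrices are similar if and only if their invariant-factor lists agree; the partition into similarity classes is {M1, M3, M5}, {M2}, {M4}.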